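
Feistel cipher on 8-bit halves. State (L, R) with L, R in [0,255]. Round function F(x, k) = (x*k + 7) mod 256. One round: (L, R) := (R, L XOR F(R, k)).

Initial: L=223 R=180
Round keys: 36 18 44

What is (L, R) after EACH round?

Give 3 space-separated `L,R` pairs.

Round 1 (k=36): L=180 R=136
Round 2 (k=18): L=136 R=35
Round 3 (k=44): L=35 R=131

Answer: 180,136 136,35 35,131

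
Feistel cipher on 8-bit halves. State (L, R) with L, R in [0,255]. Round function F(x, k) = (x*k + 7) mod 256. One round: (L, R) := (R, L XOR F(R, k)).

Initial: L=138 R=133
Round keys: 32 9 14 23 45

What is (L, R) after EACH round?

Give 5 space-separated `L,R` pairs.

Answer: 133,45 45,25 25,72 72,102 102,189

Derivation:
Round 1 (k=32): L=133 R=45
Round 2 (k=9): L=45 R=25
Round 3 (k=14): L=25 R=72
Round 4 (k=23): L=72 R=102
Round 5 (k=45): L=102 R=189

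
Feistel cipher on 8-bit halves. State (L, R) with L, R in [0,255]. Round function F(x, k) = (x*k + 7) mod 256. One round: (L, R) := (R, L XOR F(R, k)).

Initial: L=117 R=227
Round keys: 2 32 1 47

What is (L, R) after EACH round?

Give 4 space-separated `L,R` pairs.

Round 1 (k=2): L=227 R=184
Round 2 (k=32): L=184 R=228
Round 3 (k=1): L=228 R=83
Round 4 (k=47): L=83 R=160

Answer: 227,184 184,228 228,83 83,160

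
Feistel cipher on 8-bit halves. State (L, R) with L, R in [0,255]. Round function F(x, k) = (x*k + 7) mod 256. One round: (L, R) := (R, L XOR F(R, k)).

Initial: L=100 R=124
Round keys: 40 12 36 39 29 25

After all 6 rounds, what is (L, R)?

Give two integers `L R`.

Round 1 (k=40): L=124 R=3
Round 2 (k=12): L=3 R=87
Round 3 (k=36): L=87 R=64
Round 4 (k=39): L=64 R=144
Round 5 (k=29): L=144 R=23
Round 6 (k=25): L=23 R=214

Answer: 23 214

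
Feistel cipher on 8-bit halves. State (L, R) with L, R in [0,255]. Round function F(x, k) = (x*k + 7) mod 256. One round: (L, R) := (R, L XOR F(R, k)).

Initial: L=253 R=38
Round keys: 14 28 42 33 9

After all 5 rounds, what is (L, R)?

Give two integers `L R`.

Round 1 (k=14): L=38 R=230
Round 2 (k=28): L=230 R=9
Round 3 (k=42): L=9 R=103
Round 4 (k=33): L=103 R=71
Round 5 (k=9): L=71 R=225

Answer: 71 225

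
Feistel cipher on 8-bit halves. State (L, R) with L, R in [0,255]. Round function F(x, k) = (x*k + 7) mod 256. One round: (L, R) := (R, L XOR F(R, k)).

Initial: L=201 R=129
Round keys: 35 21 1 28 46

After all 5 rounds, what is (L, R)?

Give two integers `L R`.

Round 1 (k=35): L=129 R=99
Round 2 (k=21): L=99 R=167
Round 3 (k=1): L=167 R=205
Round 4 (k=28): L=205 R=212
Round 5 (k=46): L=212 R=210

Answer: 212 210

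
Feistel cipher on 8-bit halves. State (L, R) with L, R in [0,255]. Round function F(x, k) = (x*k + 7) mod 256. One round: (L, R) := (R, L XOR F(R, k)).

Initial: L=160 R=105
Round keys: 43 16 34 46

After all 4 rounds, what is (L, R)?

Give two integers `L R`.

Answer: 105 43

Derivation:
Round 1 (k=43): L=105 R=10
Round 2 (k=16): L=10 R=206
Round 3 (k=34): L=206 R=105
Round 4 (k=46): L=105 R=43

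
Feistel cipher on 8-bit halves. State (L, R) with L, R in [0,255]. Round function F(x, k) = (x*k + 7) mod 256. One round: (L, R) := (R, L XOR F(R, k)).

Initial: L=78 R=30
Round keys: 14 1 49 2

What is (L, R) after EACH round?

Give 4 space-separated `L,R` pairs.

Round 1 (k=14): L=30 R=229
Round 2 (k=1): L=229 R=242
Round 3 (k=49): L=242 R=188
Round 4 (k=2): L=188 R=141

Answer: 30,229 229,242 242,188 188,141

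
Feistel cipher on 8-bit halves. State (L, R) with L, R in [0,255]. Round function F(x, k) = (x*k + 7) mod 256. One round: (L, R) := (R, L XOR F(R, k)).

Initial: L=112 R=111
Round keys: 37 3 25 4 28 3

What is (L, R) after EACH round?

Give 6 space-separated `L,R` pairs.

Answer: 111,98 98,66 66,27 27,49 49,120 120,94

Derivation:
Round 1 (k=37): L=111 R=98
Round 2 (k=3): L=98 R=66
Round 3 (k=25): L=66 R=27
Round 4 (k=4): L=27 R=49
Round 5 (k=28): L=49 R=120
Round 6 (k=3): L=120 R=94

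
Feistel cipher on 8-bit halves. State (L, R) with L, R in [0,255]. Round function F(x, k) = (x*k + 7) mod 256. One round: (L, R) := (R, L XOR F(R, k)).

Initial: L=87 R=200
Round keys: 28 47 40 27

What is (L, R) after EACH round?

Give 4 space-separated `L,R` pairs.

Answer: 200,176 176,159 159,111 111,35

Derivation:
Round 1 (k=28): L=200 R=176
Round 2 (k=47): L=176 R=159
Round 3 (k=40): L=159 R=111
Round 4 (k=27): L=111 R=35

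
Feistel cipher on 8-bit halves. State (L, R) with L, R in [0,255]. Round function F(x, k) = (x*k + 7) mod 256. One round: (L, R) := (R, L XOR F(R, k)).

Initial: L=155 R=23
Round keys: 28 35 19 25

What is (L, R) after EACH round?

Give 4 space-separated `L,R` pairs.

Round 1 (k=28): L=23 R=16
Round 2 (k=35): L=16 R=32
Round 3 (k=19): L=32 R=119
Round 4 (k=25): L=119 R=134

Answer: 23,16 16,32 32,119 119,134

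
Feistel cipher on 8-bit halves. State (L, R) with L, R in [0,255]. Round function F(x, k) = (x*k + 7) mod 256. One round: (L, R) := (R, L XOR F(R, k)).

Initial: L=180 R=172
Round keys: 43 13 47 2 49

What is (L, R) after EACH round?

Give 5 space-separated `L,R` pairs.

Round 1 (k=43): L=172 R=95
Round 2 (k=13): L=95 R=118
Round 3 (k=47): L=118 R=238
Round 4 (k=2): L=238 R=149
Round 5 (k=49): L=149 R=98

Answer: 172,95 95,118 118,238 238,149 149,98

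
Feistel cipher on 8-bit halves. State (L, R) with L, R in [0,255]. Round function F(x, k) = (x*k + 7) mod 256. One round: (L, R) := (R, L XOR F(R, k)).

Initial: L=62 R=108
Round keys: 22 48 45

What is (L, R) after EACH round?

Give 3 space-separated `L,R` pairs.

Round 1 (k=22): L=108 R=113
Round 2 (k=48): L=113 R=91
Round 3 (k=45): L=91 R=119

Answer: 108,113 113,91 91,119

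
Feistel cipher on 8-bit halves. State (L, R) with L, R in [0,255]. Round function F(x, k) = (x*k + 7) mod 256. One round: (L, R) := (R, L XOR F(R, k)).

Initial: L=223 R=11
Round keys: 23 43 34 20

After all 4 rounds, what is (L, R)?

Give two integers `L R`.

Round 1 (k=23): L=11 R=219
Round 2 (k=43): L=219 R=219
Round 3 (k=34): L=219 R=198
Round 4 (k=20): L=198 R=164

Answer: 198 164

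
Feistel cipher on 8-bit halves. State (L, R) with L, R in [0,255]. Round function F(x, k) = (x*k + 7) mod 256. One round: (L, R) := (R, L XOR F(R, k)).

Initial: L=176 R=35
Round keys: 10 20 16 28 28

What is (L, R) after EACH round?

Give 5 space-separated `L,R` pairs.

Answer: 35,213 213,136 136,82 82,119 119,89

Derivation:
Round 1 (k=10): L=35 R=213
Round 2 (k=20): L=213 R=136
Round 3 (k=16): L=136 R=82
Round 4 (k=28): L=82 R=119
Round 5 (k=28): L=119 R=89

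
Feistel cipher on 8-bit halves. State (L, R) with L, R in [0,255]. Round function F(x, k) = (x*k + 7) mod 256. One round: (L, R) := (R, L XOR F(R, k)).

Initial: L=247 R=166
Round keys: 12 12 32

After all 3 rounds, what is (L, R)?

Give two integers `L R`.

Answer: 1 31

Derivation:
Round 1 (k=12): L=166 R=56
Round 2 (k=12): L=56 R=1
Round 3 (k=32): L=1 R=31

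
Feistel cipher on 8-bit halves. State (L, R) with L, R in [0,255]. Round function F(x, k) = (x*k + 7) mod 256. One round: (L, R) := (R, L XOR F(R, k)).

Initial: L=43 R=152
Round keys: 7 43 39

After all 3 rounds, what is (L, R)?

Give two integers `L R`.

Round 1 (k=7): L=152 R=4
Round 2 (k=43): L=4 R=43
Round 3 (k=39): L=43 R=144

Answer: 43 144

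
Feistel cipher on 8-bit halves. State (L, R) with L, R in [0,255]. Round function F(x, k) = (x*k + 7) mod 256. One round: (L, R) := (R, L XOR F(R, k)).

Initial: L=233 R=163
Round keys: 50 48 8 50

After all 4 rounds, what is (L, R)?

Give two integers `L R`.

Answer: 19 217

Derivation:
Round 1 (k=50): L=163 R=52
Round 2 (k=48): L=52 R=100
Round 3 (k=8): L=100 R=19
Round 4 (k=50): L=19 R=217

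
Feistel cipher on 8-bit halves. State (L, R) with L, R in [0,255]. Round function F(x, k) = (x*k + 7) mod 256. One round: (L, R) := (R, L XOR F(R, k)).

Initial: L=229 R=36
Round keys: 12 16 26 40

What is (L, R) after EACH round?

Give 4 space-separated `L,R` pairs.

Round 1 (k=12): L=36 R=82
Round 2 (k=16): L=82 R=3
Round 3 (k=26): L=3 R=7
Round 4 (k=40): L=7 R=28

Answer: 36,82 82,3 3,7 7,28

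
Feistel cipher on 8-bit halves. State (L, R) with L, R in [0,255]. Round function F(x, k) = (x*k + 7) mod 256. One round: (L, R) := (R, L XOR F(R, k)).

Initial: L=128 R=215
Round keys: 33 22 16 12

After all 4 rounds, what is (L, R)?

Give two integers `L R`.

Answer: 249 63

Derivation:
Round 1 (k=33): L=215 R=62
Round 2 (k=22): L=62 R=140
Round 3 (k=16): L=140 R=249
Round 4 (k=12): L=249 R=63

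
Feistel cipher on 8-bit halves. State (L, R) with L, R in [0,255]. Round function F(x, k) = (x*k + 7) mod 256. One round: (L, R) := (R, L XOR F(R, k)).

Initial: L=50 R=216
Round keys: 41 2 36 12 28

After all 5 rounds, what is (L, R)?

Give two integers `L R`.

Answer: 118 73

Derivation:
Round 1 (k=41): L=216 R=173
Round 2 (k=2): L=173 R=185
Round 3 (k=36): L=185 R=166
Round 4 (k=12): L=166 R=118
Round 5 (k=28): L=118 R=73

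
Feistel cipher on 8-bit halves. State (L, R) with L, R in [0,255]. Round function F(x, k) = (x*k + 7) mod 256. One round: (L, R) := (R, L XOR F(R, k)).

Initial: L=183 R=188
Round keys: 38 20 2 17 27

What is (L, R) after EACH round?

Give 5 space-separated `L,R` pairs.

Answer: 188,88 88,91 91,229 229,103 103,1

Derivation:
Round 1 (k=38): L=188 R=88
Round 2 (k=20): L=88 R=91
Round 3 (k=2): L=91 R=229
Round 4 (k=17): L=229 R=103
Round 5 (k=27): L=103 R=1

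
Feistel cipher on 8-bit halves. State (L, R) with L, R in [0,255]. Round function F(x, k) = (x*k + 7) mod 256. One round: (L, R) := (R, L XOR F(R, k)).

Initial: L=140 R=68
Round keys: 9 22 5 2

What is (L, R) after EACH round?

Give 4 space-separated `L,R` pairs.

Round 1 (k=9): L=68 R=231
Round 2 (k=22): L=231 R=165
Round 3 (k=5): L=165 R=167
Round 4 (k=2): L=167 R=240

Answer: 68,231 231,165 165,167 167,240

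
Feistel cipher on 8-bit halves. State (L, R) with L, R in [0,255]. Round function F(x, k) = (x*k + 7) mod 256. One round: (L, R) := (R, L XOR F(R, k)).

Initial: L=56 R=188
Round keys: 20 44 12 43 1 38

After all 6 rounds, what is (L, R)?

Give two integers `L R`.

Round 1 (k=20): L=188 R=143
Round 2 (k=44): L=143 R=39
Round 3 (k=12): L=39 R=84
Round 4 (k=43): L=84 R=4
Round 5 (k=1): L=4 R=95
Round 6 (k=38): L=95 R=37

Answer: 95 37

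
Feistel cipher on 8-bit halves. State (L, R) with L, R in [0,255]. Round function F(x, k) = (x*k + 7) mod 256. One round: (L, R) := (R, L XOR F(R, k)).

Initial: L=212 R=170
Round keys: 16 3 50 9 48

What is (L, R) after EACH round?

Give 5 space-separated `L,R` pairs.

Answer: 170,115 115,202 202,8 8,133 133,255

Derivation:
Round 1 (k=16): L=170 R=115
Round 2 (k=3): L=115 R=202
Round 3 (k=50): L=202 R=8
Round 4 (k=9): L=8 R=133
Round 5 (k=48): L=133 R=255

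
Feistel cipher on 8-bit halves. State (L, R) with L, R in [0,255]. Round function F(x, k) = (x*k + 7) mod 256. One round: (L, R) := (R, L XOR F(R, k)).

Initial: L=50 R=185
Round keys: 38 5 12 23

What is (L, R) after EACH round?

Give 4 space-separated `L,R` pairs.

Answer: 185,79 79,43 43,68 68,8

Derivation:
Round 1 (k=38): L=185 R=79
Round 2 (k=5): L=79 R=43
Round 3 (k=12): L=43 R=68
Round 4 (k=23): L=68 R=8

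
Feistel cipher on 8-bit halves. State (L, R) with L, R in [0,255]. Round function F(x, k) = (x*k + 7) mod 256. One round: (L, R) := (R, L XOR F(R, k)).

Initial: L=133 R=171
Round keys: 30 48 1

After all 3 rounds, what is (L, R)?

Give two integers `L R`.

Answer: 108 231

Derivation:
Round 1 (k=30): L=171 R=148
Round 2 (k=48): L=148 R=108
Round 3 (k=1): L=108 R=231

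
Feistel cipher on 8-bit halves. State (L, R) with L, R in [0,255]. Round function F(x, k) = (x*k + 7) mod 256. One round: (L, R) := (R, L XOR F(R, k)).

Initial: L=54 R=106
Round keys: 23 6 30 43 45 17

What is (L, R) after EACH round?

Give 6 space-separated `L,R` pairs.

Round 1 (k=23): L=106 R=187
Round 2 (k=6): L=187 R=3
Round 3 (k=30): L=3 R=218
Round 4 (k=43): L=218 R=166
Round 5 (k=45): L=166 R=239
Round 6 (k=17): L=239 R=64

Answer: 106,187 187,3 3,218 218,166 166,239 239,64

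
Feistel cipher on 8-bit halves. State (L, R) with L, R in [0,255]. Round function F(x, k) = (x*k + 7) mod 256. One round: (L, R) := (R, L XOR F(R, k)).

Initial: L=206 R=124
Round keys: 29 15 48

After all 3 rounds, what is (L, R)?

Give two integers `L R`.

Answer: 134 250

Derivation:
Round 1 (k=29): L=124 R=221
Round 2 (k=15): L=221 R=134
Round 3 (k=48): L=134 R=250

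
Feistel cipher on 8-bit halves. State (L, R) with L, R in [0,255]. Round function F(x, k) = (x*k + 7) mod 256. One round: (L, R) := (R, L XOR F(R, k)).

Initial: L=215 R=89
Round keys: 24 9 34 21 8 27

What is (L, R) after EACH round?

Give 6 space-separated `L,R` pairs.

Round 1 (k=24): L=89 R=136
Round 2 (k=9): L=136 R=150
Round 3 (k=34): L=150 R=123
Round 4 (k=21): L=123 R=136
Round 5 (k=8): L=136 R=60
Round 6 (k=27): L=60 R=211

Answer: 89,136 136,150 150,123 123,136 136,60 60,211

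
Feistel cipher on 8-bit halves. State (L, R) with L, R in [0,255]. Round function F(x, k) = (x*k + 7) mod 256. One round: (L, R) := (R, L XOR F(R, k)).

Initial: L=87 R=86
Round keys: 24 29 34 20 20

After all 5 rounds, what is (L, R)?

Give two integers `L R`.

Answer: 170 70

Derivation:
Round 1 (k=24): L=86 R=64
Round 2 (k=29): L=64 R=17
Round 3 (k=34): L=17 R=9
Round 4 (k=20): L=9 R=170
Round 5 (k=20): L=170 R=70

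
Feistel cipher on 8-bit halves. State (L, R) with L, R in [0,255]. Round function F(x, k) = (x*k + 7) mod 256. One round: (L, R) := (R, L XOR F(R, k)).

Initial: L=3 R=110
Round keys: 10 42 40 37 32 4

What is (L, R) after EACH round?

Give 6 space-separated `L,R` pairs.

Round 1 (k=10): L=110 R=80
Round 2 (k=42): L=80 R=73
Round 3 (k=40): L=73 R=63
Round 4 (k=37): L=63 R=107
Round 5 (k=32): L=107 R=88
Round 6 (k=4): L=88 R=12

Answer: 110,80 80,73 73,63 63,107 107,88 88,12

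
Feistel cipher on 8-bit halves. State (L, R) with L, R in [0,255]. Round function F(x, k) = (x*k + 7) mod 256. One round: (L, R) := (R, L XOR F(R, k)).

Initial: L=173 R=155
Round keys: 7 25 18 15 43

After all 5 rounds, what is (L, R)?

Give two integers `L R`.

Answer: 64 243

Derivation:
Round 1 (k=7): L=155 R=233
Round 2 (k=25): L=233 R=83
Round 3 (k=18): L=83 R=52
Round 4 (k=15): L=52 R=64
Round 5 (k=43): L=64 R=243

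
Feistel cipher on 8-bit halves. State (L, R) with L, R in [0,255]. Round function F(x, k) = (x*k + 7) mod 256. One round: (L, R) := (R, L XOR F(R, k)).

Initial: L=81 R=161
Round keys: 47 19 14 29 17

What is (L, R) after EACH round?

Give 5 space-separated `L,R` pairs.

Round 1 (k=47): L=161 R=199
Round 2 (k=19): L=199 R=109
Round 3 (k=14): L=109 R=58
Round 4 (k=29): L=58 R=244
Round 5 (k=17): L=244 R=1

Answer: 161,199 199,109 109,58 58,244 244,1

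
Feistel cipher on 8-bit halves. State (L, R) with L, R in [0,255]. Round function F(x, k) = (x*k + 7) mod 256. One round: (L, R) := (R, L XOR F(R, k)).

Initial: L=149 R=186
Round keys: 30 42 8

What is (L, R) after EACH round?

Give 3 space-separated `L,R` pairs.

Answer: 186,70 70,57 57,137

Derivation:
Round 1 (k=30): L=186 R=70
Round 2 (k=42): L=70 R=57
Round 3 (k=8): L=57 R=137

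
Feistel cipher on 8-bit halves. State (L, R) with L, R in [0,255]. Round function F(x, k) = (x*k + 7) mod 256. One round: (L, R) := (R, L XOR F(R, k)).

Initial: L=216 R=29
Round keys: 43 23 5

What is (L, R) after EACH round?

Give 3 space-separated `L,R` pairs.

Answer: 29,62 62,132 132,165

Derivation:
Round 1 (k=43): L=29 R=62
Round 2 (k=23): L=62 R=132
Round 3 (k=5): L=132 R=165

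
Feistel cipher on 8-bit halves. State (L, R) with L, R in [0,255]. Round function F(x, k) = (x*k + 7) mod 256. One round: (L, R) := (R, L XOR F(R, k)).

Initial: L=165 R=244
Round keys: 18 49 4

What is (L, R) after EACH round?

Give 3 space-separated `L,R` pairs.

Answer: 244,138 138,133 133,145

Derivation:
Round 1 (k=18): L=244 R=138
Round 2 (k=49): L=138 R=133
Round 3 (k=4): L=133 R=145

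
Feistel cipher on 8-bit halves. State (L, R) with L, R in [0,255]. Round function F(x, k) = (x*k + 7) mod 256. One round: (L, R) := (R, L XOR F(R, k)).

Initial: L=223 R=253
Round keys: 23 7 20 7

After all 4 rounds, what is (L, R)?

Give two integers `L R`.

Round 1 (k=23): L=253 R=29
Round 2 (k=7): L=29 R=47
Round 3 (k=20): L=47 R=174
Round 4 (k=7): L=174 R=230

Answer: 174 230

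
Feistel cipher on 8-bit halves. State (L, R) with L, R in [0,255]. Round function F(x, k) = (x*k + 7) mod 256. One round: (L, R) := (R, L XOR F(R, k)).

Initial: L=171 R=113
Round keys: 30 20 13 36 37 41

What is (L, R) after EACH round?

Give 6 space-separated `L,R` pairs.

Answer: 113,238 238,238 238,243 243,221 221,11 11,23

Derivation:
Round 1 (k=30): L=113 R=238
Round 2 (k=20): L=238 R=238
Round 3 (k=13): L=238 R=243
Round 4 (k=36): L=243 R=221
Round 5 (k=37): L=221 R=11
Round 6 (k=41): L=11 R=23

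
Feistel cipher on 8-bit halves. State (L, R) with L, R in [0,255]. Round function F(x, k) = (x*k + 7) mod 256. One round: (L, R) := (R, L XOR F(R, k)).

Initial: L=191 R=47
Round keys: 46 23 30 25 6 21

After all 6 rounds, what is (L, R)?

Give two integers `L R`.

Round 1 (k=46): L=47 R=198
Round 2 (k=23): L=198 R=254
Round 3 (k=30): L=254 R=13
Round 4 (k=25): L=13 R=178
Round 5 (k=6): L=178 R=62
Round 6 (k=21): L=62 R=175

Answer: 62 175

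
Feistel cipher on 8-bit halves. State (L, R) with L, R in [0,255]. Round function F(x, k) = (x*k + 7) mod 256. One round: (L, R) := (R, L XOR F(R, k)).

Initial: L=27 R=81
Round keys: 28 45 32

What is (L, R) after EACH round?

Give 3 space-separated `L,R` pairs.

Round 1 (k=28): L=81 R=248
Round 2 (k=45): L=248 R=206
Round 3 (k=32): L=206 R=63

Answer: 81,248 248,206 206,63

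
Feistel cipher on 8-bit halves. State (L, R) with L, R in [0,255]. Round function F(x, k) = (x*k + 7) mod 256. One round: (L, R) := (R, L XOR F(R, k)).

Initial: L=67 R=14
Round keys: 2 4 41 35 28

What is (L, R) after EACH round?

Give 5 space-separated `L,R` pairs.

Round 1 (k=2): L=14 R=96
Round 2 (k=4): L=96 R=137
Round 3 (k=41): L=137 R=152
Round 4 (k=35): L=152 R=70
Round 5 (k=28): L=70 R=55

Answer: 14,96 96,137 137,152 152,70 70,55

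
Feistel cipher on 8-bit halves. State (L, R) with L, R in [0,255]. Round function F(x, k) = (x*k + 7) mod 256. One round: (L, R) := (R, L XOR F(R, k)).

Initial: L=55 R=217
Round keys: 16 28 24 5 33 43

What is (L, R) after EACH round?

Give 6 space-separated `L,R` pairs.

Round 1 (k=16): L=217 R=160
Round 2 (k=28): L=160 R=94
Round 3 (k=24): L=94 R=119
Round 4 (k=5): L=119 R=4
Round 5 (k=33): L=4 R=252
Round 6 (k=43): L=252 R=95

Answer: 217,160 160,94 94,119 119,4 4,252 252,95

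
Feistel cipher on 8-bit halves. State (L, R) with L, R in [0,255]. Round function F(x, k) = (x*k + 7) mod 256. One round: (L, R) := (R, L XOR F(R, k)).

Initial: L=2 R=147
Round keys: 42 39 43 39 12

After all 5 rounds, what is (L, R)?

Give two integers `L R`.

Answer: 147 204

Derivation:
Round 1 (k=42): L=147 R=39
Round 2 (k=39): L=39 R=107
Round 3 (k=43): L=107 R=39
Round 4 (k=39): L=39 R=147
Round 5 (k=12): L=147 R=204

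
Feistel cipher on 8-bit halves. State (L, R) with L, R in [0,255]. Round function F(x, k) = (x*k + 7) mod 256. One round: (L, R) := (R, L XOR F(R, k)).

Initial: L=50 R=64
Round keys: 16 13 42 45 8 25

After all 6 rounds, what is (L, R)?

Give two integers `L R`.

Round 1 (k=16): L=64 R=53
Round 2 (k=13): L=53 R=248
Round 3 (k=42): L=248 R=130
Round 4 (k=45): L=130 R=25
Round 5 (k=8): L=25 R=77
Round 6 (k=25): L=77 R=149

Answer: 77 149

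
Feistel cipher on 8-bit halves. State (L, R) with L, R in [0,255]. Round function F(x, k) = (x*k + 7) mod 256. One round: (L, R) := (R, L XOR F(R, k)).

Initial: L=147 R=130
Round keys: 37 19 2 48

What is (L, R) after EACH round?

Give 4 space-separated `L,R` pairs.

Round 1 (k=37): L=130 R=66
Round 2 (k=19): L=66 R=111
Round 3 (k=2): L=111 R=167
Round 4 (k=48): L=167 R=56

Answer: 130,66 66,111 111,167 167,56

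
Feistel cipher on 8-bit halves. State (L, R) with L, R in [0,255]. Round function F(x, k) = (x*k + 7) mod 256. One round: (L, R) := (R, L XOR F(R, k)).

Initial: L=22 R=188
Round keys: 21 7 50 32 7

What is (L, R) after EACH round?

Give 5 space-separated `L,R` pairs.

Answer: 188,101 101,118 118,118 118,177 177,168

Derivation:
Round 1 (k=21): L=188 R=101
Round 2 (k=7): L=101 R=118
Round 3 (k=50): L=118 R=118
Round 4 (k=32): L=118 R=177
Round 5 (k=7): L=177 R=168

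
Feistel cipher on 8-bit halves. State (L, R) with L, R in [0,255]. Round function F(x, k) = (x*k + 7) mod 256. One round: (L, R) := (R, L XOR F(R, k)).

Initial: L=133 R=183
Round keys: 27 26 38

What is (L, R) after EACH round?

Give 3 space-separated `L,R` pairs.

Answer: 183,209 209,246 246,90

Derivation:
Round 1 (k=27): L=183 R=209
Round 2 (k=26): L=209 R=246
Round 3 (k=38): L=246 R=90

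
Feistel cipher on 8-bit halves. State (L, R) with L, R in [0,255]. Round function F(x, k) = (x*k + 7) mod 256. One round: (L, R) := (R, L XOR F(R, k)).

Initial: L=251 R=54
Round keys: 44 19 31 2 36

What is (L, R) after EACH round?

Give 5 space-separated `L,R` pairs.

Round 1 (k=44): L=54 R=180
Round 2 (k=19): L=180 R=85
Round 3 (k=31): L=85 R=230
Round 4 (k=2): L=230 R=134
Round 5 (k=36): L=134 R=57

Answer: 54,180 180,85 85,230 230,134 134,57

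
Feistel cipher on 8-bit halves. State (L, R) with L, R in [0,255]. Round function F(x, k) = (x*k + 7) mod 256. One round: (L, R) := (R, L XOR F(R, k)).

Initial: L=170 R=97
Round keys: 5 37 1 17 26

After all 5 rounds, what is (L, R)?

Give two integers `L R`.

Round 1 (k=5): L=97 R=70
Round 2 (k=37): L=70 R=68
Round 3 (k=1): L=68 R=13
Round 4 (k=17): L=13 R=160
Round 5 (k=26): L=160 R=74

Answer: 160 74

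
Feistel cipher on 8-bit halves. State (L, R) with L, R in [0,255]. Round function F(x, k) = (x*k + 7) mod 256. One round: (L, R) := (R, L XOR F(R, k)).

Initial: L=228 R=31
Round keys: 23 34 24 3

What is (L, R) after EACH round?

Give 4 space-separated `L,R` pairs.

Answer: 31,52 52,240 240,179 179,208

Derivation:
Round 1 (k=23): L=31 R=52
Round 2 (k=34): L=52 R=240
Round 3 (k=24): L=240 R=179
Round 4 (k=3): L=179 R=208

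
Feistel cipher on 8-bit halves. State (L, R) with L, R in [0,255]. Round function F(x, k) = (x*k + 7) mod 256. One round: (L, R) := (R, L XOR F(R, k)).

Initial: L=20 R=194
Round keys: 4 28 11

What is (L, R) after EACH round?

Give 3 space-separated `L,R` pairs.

Answer: 194,27 27,57 57,97

Derivation:
Round 1 (k=4): L=194 R=27
Round 2 (k=28): L=27 R=57
Round 3 (k=11): L=57 R=97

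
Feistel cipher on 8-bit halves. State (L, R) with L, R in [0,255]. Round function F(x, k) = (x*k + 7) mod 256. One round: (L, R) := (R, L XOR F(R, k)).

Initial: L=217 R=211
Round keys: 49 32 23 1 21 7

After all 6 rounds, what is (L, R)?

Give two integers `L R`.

Round 1 (k=49): L=211 R=179
Round 2 (k=32): L=179 R=180
Round 3 (k=23): L=180 R=128
Round 4 (k=1): L=128 R=51
Round 5 (k=21): L=51 R=182
Round 6 (k=7): L=182 R=50

Answer: 182 50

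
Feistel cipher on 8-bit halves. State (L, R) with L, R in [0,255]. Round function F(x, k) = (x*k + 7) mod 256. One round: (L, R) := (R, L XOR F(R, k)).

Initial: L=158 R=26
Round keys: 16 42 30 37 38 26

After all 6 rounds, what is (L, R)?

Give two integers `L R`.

Round 1 (k=16): L=26 R=57
Round 2 (k=42): L=57 R=123
Round 3 (k=30): L=123 R=72
Round 4 (k=37): L=72 R=20
Round 5 (k=38): L=20 R=183
Round 6 (k=26): L=183 R=137

Answer: 183 137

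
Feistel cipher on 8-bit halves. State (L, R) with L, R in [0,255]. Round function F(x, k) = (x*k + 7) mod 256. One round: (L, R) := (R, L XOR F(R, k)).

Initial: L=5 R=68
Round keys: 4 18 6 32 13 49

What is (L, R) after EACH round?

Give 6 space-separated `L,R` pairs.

Round 1 (k=4): L=68 R=18
Round 2 (k=18): L=18 R=15
Round 3 (k=6): L=15 R=115
Round 4 (k=32): L=115 R=104
Round 5 (k=13): L=104 R=60
Round 6 (k=49): L=60 R=235

Answer: 68,18 18,15 15,115 115,104 104,60 60,235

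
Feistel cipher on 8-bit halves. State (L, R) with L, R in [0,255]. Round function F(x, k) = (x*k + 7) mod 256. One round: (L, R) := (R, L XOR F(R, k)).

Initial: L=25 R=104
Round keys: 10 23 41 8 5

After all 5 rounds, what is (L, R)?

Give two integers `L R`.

Round 1 (k=10): L=104 R=14
Round 2 (k=23): L=14 R=33
Round 3 (k=41): L=33 R=94
Round 4 (k=8): L=94 R=214
Round 5 (k=5): L=214 R=107

Answer: 214 107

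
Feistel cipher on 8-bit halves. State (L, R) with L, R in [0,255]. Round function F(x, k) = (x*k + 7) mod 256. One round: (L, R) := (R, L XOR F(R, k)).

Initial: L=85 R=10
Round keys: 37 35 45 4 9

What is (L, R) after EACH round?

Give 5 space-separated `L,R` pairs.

Round 1 (k=37): L=10 R=44
Round 2 (k=35): L=44 R=1
Round 3 (k=45): L=1 R=24
Round 4 (k=4): L=24 R=102
Round 5 (k=9): L=102 R=133

Answer: 10,44 44,1 1,24 24,102 102,133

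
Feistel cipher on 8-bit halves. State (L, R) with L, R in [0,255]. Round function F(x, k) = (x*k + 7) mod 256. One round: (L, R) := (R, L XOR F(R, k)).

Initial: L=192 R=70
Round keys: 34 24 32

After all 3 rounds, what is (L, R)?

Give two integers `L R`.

Round 1 (k=34): L=70 R=147
Round 2 (k=24): L=147 R=137
Round 3 (k=32): L=137 R=180

Answer: 137 180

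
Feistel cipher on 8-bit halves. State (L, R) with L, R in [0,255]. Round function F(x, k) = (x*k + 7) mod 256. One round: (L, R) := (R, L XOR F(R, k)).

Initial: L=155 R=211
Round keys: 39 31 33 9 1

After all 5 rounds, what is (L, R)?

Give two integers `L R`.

Round 1 (k=39): L=211 R=183
Round 2 (k=31): L=183 R=227
Round 3 (k=33): L=227 R=253
Round 4 (k=9): L=253 R=15
Round 5 (k=1): L=15 R=235

Answer: 15 235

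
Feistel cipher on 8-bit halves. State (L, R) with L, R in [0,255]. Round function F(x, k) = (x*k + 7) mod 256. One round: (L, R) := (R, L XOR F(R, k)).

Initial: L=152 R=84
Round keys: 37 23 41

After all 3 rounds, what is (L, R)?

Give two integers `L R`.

Round 1 (k=37): L=84 R=179
Round 2 (k=23): L=179 R=72
Round 3 (k=41): L=72 R=60

Answer: 72 60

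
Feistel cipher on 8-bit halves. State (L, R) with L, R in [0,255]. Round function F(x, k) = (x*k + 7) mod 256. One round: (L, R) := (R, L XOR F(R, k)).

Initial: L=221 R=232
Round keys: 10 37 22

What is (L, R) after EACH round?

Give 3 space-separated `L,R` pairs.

Round 1 (k=10): L=232 R=202
Round 2 (k=37): L=202 R=209
Round 3 (k=22): L=209 R=55

Answer: 232,202 202,209 209,55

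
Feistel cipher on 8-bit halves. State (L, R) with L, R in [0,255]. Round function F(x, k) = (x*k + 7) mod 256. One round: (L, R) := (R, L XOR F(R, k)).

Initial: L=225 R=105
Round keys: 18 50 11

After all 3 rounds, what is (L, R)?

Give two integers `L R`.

Round 1 (k=18): L=105 R=136
Round 2 (k=50): L=136 R=254
Round 3 (k=11): L=254 R=121

Answer: 254 121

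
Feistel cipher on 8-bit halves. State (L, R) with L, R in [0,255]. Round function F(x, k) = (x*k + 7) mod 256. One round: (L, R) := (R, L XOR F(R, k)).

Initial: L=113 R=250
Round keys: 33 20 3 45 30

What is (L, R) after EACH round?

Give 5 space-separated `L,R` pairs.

Answer: 250,48 48,61 61,142 142,192 192,9

Derivation:
Round 1 (k=33): L=250 R=48
Round 2 (k=20): L=48 R=61
Round 3 (k=3): L=61 R=142
Round 4 (k=45): L=142 R=192
Round 5 (k=30): L=192 R=9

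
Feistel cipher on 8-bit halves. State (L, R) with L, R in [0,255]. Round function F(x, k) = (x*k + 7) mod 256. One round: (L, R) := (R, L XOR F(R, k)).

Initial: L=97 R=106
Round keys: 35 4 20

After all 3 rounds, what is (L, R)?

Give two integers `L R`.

Round 1 (k=35): L=106 R=228
Round 2 (k=4): L=228 R=253
Round 3 (k=20): L=253 R=47

Answer: 253 47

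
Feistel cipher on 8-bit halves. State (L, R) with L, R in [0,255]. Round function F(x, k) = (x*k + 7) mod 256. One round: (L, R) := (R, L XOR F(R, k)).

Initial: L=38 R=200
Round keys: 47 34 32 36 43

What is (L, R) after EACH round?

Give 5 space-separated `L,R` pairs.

Round 1 (k=47): L=200 R=153
Round 2 (k=34): L=153 R=145
Round 3 (k=32): L=145 R=190
Round 4 (k=36): L=190 R=46
Round 5 (k=43): L=46 R=127

Answer: 200,153 153,145 145,190 190,46 46,127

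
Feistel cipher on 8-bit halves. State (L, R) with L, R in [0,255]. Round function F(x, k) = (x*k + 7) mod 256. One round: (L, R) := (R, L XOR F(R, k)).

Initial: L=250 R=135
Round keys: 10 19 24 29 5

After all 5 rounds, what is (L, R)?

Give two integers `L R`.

Round 1 (k=10): L=135 R=183
Round 2 (k=19): L=183 R=27
Round 3 (k=24): L=27 R=56
Round 4 (k=29): L=56 R=68
Round 5 (k=5): L=68 R=99

Answer: 68 99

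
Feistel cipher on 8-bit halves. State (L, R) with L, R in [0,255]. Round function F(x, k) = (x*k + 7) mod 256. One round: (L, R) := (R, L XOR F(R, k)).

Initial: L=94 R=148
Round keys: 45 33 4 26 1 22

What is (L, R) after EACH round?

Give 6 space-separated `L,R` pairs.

Round 1 (k=45): L=148 R=85
Round 2 (k=33): L=85 R=104
Round 3 (k=4): L=104 R=242
Round 4 (k=26): L=242 R=243
Round 5 (k=1): L=243 R=8
Round 6 (k=22): L=8 R=68

Answer: 148,85 85,104 104,242 242,243 243,8 8,68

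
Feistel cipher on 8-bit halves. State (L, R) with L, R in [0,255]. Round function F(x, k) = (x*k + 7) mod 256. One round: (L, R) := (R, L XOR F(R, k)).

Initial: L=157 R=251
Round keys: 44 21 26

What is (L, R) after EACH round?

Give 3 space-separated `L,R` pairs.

Round 1 (k=44): L=251 R=182
Round 2 (k=21): L=182 R=14
Round 3 (k=26): L=14 R=197

Answer: 251,182 182,14 14,197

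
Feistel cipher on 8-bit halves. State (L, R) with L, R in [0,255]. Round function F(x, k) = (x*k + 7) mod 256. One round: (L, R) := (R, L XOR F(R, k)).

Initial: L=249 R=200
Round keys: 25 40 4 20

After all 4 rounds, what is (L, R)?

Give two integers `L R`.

Answer: 117 148

Derivation:
Round 1 (k=25): L=200 R=118
Round 2 (k=40): L=118 R=191
Round 3 (k=4): L=191 R=117
Round 4 (k=20): L=117 R=148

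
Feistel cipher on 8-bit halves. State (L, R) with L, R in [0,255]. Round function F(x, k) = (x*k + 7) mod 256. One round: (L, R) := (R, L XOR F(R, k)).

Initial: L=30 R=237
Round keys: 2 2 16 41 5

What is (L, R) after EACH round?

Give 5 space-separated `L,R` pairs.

Answer: 237,255 255,232 232,120 120,215 215,66

Derivation:
Round 1 (k=2): L=237 R=255
Round 2 (k=2): L=255 R=232
Round 3 (k=16): L=232 R=120
Round 4 (k=41): L=120 R=215
Round 5 (k=5): L=215 R=66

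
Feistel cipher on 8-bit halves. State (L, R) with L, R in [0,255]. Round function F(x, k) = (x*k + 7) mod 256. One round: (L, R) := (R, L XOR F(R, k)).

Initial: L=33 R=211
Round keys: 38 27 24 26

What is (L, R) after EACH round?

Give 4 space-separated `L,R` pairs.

Answer: 211,120 120,124 124,223 223,209

Derivation:
Round 1 (k=38): L=211 R=120
Round 2 (k=27): L=120 R=124
Round 3 (k=24): L=124 R=223
Round 4 (k=26): L=223 R=209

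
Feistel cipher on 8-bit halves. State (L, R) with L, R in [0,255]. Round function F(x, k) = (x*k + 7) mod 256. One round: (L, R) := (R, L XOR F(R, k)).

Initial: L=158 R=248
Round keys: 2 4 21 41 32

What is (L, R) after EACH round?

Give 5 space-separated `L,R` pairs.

Round 1 (k=2): L=248 R=105
Round 2 (k=4): L=105 R=83
Round 3 (k=21): L=83 R=191
Round 4 (k=41): L=191 R=205
Round 5 (k=32): L=205 R=24

Answer: 248,105 105,83 83,191 191,205 205,24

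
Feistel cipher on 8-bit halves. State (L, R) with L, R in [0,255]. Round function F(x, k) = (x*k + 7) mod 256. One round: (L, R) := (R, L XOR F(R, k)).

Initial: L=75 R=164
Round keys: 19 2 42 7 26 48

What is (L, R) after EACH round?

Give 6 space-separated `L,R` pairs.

Round 1 (k=19): L=164 R=120
Round 2 (k=2): L=120 R=83
Round 3 (k=42): L=83 R=221
Round 4 (k=7): L=221 R=65
Round 5 (k=26): L=65 R=124
Round 6 (k=48): L=124 R=6

Answer: 164,120 120,83 83,221 221,65 65,124 124,6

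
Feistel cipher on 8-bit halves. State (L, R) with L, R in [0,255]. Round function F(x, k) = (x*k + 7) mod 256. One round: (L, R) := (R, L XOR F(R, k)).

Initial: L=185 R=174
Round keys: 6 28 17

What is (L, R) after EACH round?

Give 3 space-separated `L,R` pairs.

Round 1 (k=6): L=174 R=162
Round 2 (k=28): L=162 R=17
Round 3 (k=17): L=17 R=138

Answer: 174,162 162,17 17,138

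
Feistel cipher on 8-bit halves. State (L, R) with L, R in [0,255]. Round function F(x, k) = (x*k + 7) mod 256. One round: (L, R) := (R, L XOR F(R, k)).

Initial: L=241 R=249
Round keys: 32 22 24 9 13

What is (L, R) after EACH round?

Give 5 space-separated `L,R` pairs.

Answer: 249,214 214,146 146,97 97,226 226,224

Derivation:
Round 1 (k=32): L=249 R=214
Round 2 (k=22): L=214 R=146
Round 3 (k=24): L=146 R=97
Round 4 (k=9): L=97 R=226
Round 5 (k=13): L=226 R=224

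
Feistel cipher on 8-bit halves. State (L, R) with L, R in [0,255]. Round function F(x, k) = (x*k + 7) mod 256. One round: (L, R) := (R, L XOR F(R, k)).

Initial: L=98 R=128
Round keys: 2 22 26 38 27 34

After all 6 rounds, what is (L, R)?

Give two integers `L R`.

Round 1 (k=2): L=128 R=101
Round 2 (k=22): L=101 R=53
Round 3 (k=26): L=53 R=12
Round 4 (k=38): L=12 R=250
Round 5 (k=27): L=250 R=105
Round 6 (k=34): L=105 R=3

Answer: 105 3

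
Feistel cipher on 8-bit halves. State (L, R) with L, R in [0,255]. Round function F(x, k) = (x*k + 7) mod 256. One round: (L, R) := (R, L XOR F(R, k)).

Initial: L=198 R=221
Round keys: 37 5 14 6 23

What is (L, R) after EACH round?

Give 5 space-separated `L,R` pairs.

Round 1 (k=37): L=221 R=62
Round 2 (k=5): L=62 R=224
Round 3 (k=14): L=224 R=121
Round 4 (k=6): L=121 R=61
Round 5 (k=23): L=61 R=251

Answer: 221,62 62,224 224,121 121,61 61,251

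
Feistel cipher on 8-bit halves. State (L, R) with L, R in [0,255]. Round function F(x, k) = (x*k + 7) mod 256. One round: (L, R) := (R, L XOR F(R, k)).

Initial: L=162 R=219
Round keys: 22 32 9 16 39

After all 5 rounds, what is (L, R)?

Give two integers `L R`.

Round 1 (k=22): L=219 R=123
Round 2 (k=32): L=123 R=188
Round 3 (k=9): L=188 R=216
Round 4 (k=16): L=216 R=59
Round 5 (k=39): L=59 R=220

Answer: 59 220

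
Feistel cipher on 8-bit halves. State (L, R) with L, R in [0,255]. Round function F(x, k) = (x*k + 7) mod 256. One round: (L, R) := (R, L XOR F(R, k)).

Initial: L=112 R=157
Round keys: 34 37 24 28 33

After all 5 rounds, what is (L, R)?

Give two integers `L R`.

Answer: 238 59

Derivation:
Round 1 (k=34): L=157 R=145
Round 2 (k=37): L=145 R=97
Round 3 (k=24): L=97 R=142
Round 4 (k=28): L=142 R=238
Round 5 (k=33): L=238 R=59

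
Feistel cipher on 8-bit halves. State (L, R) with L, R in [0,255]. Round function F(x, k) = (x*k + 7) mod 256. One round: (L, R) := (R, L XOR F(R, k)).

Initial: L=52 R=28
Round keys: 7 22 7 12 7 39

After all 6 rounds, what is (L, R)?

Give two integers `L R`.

Answer: 20 29

Derivation:
Round 1 (k=7): L=28 R=255
Round 2 (k=22): L=255 R=237
Round 3 (k=7): L=237 R=125
Round 4 (k=12): L=125 R=14
Round 5 (k=7): L=14 R=20
Round 6 (k=39): L=20 R=29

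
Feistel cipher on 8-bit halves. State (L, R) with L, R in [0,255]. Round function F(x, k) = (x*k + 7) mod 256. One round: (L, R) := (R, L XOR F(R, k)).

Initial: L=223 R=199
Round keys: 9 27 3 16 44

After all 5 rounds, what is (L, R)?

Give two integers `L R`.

Answer: 90 40

Derivation:
Round 1 (k=9): L=199 R=217
Round 2 (k=27): L=217 R=45
Round 3 (k=3): L=45 R=87
Round 4 (k=16): L=87 R=90
Round 5 (k=44): L=90 R=40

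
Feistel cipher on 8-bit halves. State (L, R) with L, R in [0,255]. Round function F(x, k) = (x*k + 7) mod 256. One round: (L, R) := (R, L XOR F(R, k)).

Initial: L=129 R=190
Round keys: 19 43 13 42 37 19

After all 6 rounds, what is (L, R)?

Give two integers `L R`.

Round 1 (k=19): L=190 R=160
Round 2 (k=43): L=160 R=89
Round 3 (k=13): L=89 R=44
Round 4 (k=42): L=44 R=102
Round 5 (k=37): L=102 R=233
Round 6 (k=19): L=233 R=52

Answer: 233 52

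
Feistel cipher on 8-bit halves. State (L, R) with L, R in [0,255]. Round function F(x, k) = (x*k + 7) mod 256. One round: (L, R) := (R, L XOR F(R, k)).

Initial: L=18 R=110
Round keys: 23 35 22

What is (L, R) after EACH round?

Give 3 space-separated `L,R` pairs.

Answer: 110,251 251,54 54,80

Derivation:
Round 1 (k=23): L=110 R=251
Round 2 (k=35): L=251 R=54
Round 3 (k=22): L=54 R=80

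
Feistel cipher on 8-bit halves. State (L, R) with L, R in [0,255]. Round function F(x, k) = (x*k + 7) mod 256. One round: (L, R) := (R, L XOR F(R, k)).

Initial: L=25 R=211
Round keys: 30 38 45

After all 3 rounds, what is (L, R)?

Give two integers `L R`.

Answer: 196 163

Derivation:
Round 1 (k=30): L=211 R=216
Round 2 (k=38): L=216 R=196
Round 3 (k=45): L=196 R=163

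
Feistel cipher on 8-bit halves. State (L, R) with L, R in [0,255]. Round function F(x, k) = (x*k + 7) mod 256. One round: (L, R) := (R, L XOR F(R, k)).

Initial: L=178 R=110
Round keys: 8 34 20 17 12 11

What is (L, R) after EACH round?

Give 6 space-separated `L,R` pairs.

Answer: 110,197 197,95 95,182 182,66 66,169 169,8

Derivation:
Round 1 (k=8): L=110 R=197
Round 2 (k=34): L=197 R=95
Round 3 (k=20): L=95 R=182
Round 4 (k=17): L=182 R=66
Round 5 (k=12): L=66 R=169
Round 6 (k=11): L=169 R=8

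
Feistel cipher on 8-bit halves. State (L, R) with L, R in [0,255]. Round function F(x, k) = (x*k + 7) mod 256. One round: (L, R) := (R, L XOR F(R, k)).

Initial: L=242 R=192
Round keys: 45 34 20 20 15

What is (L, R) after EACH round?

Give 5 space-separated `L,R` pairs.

Round 1 (k=45): L=192 R=53
Round 2 (k=34): L=53 R=209
Round 3 (k=20): L=209 R=110
Round 4 (k=20): L=110 R=78
Round 5 (k=15): L=78 R=247

Answer: 192,53 53,209 209,110 110,78 78,247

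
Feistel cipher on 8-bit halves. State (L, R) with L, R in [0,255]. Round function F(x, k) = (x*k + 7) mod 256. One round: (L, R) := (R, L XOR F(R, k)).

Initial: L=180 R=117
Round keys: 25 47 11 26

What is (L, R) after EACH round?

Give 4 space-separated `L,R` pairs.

Answer: 117,192 192,50 50,237 237,43

Derivation:
Round 1 (k=25): L=117 R=192
Round 2 (k=47): L=192 R=50
Round 3 (k=11): L=50 R=237
Round 4 (k=26): L=237 R=43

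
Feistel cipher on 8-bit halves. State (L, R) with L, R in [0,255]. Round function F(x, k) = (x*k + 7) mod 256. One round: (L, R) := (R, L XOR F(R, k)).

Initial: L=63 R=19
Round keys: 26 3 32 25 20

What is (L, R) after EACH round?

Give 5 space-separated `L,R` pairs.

Answer: 19,202 202,118 118,13 13,58 58,130

Derivation:
Round 1 (k=26): L=19 R=202
Round 2 (k=3): L=202 R=118
Round 3 (k=32): L=118 R=13
Round 4 (k=25): L=13 R=58
Round 5 (k=20): L=58 R=130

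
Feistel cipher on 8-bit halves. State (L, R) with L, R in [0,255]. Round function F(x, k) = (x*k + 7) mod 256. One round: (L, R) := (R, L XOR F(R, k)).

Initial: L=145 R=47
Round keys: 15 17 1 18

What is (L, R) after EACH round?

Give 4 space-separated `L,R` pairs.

Round 1 (k=15): L=47 R=89
Round 2 (k=17): L=89 R=223
Round 3 (k=1): L=223 R=191
Round 4 (k=18): L=191 R=170

Answer: 47,89 89,223 223,191 191,170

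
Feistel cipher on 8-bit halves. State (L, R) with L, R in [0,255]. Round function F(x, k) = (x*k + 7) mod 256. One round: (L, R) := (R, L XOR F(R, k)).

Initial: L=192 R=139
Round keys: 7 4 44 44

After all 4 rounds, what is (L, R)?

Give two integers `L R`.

Answer: 195 87

Derivation:
Round 1 (k=7): L=139 R=20
Round 2 (k=4): L=20 R=220
Round 3 (k=44): L=220 R=195
Round 4 (k=44): L=195 R=87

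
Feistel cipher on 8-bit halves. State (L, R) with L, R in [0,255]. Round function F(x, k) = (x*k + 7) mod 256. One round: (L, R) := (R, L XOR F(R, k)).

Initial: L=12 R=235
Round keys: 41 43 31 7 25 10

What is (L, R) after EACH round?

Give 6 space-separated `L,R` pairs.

Answer: 235,166 166,2 2,227 227,62 62,246 246,157

Derivation:
Round 1 (k=41): L=235 R=166
Round 2 (k=43): L=166 R=2
Round 3 (k=31): L=2 R=227
Round 4 (k=7): L=227 R=62
Round 5 (k=25): L=62 R=246
Round 6 (k=10): L=246 R=157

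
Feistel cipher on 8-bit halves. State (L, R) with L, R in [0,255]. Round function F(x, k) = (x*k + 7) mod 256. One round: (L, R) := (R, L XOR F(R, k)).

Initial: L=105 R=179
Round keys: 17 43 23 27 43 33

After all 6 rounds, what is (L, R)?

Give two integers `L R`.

Round 1 (k=17): L=179 R=131
Round 2 (k=43): L=131 R=187
Round 3 (k=23): L=187 R=87
Round 4 (k=27): L=87 R=143
Round 5 (k=43): L=143 R=91
Round 6 (k=33): L=91 R=77

Answer: 91 77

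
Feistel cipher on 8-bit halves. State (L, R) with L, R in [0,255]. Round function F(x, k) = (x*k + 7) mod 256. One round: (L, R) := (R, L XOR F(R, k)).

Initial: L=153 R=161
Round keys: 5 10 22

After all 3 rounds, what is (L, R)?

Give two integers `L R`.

Round 1 (k=5): L=161 R=181
Round 2 (k=10): L=181 R=184
Round 3 (k=22): L=184 R=98

Answer: 184 98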